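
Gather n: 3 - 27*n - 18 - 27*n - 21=-54*n - 36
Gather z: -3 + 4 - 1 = 0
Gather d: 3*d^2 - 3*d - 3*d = 3*d^2 - 6*d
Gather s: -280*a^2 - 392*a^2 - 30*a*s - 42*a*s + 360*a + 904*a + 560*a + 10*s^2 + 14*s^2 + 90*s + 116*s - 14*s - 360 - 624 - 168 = -672*a^2 + 1824*a + 24*s^2 + s*(192 - 72*a) - 1152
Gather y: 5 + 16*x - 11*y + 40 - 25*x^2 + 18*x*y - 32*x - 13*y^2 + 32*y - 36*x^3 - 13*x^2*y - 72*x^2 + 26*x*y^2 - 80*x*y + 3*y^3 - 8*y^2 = -36*x^3 - 97*x^2 - 16*x + 3*y^3 + y^2*(26*x - 21) + y*(-13*x^2 - 62*x + 21) + 45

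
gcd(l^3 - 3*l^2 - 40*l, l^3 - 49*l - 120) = l^2 - 3*l - 40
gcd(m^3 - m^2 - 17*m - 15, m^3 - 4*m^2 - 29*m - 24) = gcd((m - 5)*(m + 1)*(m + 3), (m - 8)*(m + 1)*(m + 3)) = m^2 + 4*m + 3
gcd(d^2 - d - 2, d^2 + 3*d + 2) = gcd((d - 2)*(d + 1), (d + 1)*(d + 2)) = d + 1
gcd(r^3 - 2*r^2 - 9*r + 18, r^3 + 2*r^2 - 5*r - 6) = r^2 + r - 6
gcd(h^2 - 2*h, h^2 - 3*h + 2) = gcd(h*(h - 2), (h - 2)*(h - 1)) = h - 2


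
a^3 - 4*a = a*(a - 2)*(a + 2)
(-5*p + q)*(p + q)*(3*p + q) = -15*p^3 - 17*p^2*q - p*q^2 + q^3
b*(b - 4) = b^2 - 4*b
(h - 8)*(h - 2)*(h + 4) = h^3 - 6*h^2 - 24*h + 64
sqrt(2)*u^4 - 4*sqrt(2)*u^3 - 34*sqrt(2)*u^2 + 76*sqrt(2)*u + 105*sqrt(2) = (u - 7)*(u - 3)*(u + 5)*(sqrt(2)*u + sqrt(2))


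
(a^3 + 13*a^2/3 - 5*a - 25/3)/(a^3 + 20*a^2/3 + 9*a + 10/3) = (3*a - 5)/(3*a + 2)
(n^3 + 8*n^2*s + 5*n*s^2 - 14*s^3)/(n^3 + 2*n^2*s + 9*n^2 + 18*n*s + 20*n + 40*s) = (n^2 + 6*n*s - 7*s^2)/(n^2 + 9*n + 20)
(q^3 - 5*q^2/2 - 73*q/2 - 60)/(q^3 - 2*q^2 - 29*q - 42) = (q^2 - 11*q/2 - 20)/(q^2 - 5*q - 14)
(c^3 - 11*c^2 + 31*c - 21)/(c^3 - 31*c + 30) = (c^2 - 10*c + 21)/(c^2 + c - 30)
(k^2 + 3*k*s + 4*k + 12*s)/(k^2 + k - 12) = (k + 3*s)/(k - 3)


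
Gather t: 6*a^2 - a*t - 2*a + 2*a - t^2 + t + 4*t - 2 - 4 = 6*a^2 - t^2 + t*(5 - a) - 6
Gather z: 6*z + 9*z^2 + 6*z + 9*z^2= 18*z^2 + 12*z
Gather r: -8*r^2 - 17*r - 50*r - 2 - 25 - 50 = -8*r^2 - 67*r - 77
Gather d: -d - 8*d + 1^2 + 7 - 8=-9*d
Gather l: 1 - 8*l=1 - 8*l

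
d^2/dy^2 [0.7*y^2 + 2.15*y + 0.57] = 1.40000000000000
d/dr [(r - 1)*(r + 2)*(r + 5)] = 3*r^2 + 12*r + 3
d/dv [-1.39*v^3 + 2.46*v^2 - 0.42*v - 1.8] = -4.17*v^2 + 4.92*v - 0.42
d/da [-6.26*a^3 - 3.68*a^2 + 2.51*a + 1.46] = -18.78*a^2 - 7.36*a + 2.51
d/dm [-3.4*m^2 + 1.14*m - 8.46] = 1.14 - 6.8*m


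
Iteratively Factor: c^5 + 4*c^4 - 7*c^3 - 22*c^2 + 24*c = (c)*(c^4 + 4*c^3 - 7*c^2 - 22*c + 24) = c*(c - 2)*(c^3 + 6*c^2 + 5*c - 12) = c*(c - 2)*(c - 1)*(c^2 + 7*c + 12) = c*(c - 2)*(c - 1)*(c + 3)*(c + 4)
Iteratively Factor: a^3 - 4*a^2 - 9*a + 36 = (a + 3)*(a^2 - 7*a + 12) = (a - 3)*(a + 3)*(a - 4)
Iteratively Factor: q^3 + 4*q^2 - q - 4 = (q + 4)*(q^2 - 1) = (q + 1)*(q + 4)*(q - 1)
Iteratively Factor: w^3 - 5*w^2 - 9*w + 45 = (w - 5)*(w^2 - 9) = (w - 5)*(w + 3)*(w - 3)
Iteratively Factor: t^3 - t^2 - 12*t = (t)*(t^2 - t - 12) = t*(t + 3)*(t - 4)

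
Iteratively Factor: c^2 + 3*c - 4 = (c + 4)*(c - 1)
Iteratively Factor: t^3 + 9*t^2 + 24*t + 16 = (t + 4)*(t^2 + 5*t + 4) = (t + 4)^2*(t + 1)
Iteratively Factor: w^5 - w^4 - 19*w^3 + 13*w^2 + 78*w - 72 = (w - 2)*(w^4 + w^3 - 17*w^2 - 21*w + 36) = (w - 2)*(w + 3)*(w^3 - 2*w^2 - 11*w + 12) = (w - 4)*(w - 2)*(w + 3)*(w^2 + 2*w - 3) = (w - 4)*(w - 2)*(w - 1)*(w + 3)*(w + 3)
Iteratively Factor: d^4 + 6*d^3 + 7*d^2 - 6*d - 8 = (d - 1)*(d^3 + 7*d^2 + 14*d + 8) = (d - 1)*(d + 4)*(d^2 + 3*d + 2) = (d - 1)*(d + 2)*(d + 4)*(d + 1)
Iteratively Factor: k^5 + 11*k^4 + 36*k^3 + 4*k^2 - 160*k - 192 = (k + 4)*(k^4 + 7*k^3 + 8*k^2 - 28*k - 48) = (k - 2)*(k + 4)*(k^3 + 9*k^2 + 26*k + 24) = (k - 2)*(k + 2)*(k + 4)*(k^2 + 7*k + 12) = (k - 2)*(k + 2)*(k + 4)^2*(k + 3)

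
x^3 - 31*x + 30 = (x - 5)*(x - 1)*(x + 6)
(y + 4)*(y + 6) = y^2 + 10*y + 24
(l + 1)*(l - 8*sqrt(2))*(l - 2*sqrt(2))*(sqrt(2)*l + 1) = sqrt(2)*l^4 - 19*l^3 + sqrt(2)*l^3 - 19*l^2 + 22*sqrt(2)*l^2 + 22*sqrt(2)*l + 32*l + 32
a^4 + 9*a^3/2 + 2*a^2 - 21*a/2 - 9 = (a - 3/2)*(a + 1)*(a + 2)*(a + 3)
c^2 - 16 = (c - 4)*(c + 4)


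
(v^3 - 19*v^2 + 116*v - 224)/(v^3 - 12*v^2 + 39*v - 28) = (v - 8)/(v - 1)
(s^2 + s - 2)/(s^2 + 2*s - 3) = (s + 2)/(s + 3)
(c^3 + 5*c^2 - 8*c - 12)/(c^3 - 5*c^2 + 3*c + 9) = (c^2 + 4*c - 12)/(c^2 - 6*c + 9)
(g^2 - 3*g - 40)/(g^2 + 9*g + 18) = (g^2 - 3*g - 40)/(g^2 + 9*g + 18)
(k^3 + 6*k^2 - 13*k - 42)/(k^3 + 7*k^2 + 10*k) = (k^2 + 4*k - 21)/(k*(k + 5))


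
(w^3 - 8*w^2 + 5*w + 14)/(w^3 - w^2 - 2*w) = (w - 7)/w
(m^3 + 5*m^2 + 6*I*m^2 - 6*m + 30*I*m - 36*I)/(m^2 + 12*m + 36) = (m^2 + m*(-1 + 6*I) - 6*I)/(m + 6)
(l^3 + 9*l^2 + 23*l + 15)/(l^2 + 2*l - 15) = (l^2 + 4*l + 3)/(l - 3)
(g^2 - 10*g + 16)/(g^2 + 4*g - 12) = (g - 8)/(g + 6)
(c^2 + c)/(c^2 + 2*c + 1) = c/(c + 1)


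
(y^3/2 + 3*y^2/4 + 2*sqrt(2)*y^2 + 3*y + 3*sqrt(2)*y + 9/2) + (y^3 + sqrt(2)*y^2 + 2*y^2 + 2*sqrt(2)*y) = 3*y^3/2 + 11*y^2/4 + 3*sqrt(2)*y^2 + 3*y + 5*sqrt(2)*y + 9/2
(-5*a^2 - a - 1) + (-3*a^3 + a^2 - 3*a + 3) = -3*a^3 - 4*a^2 - 4*a + 2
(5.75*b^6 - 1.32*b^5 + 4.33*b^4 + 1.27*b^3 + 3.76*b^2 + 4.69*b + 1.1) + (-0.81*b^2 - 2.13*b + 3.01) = 5.75*b^6 - 1.32*b^5 + 4.33*b^4 + 1.27*b^3 + 2.95*b^2 + 2.56*b + 4.11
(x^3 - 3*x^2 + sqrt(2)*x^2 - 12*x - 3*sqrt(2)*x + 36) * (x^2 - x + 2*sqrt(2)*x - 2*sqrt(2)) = x^5 - 4*x^4 + 3*sqrt(2)*x^4 - 12*sqrt(2)*x^3 - 5*x^3 - 15*sqrt(2)*x^2 + 32*x^2 - 24*x + 96*sqrt(2)*x - 72*sqrt(2)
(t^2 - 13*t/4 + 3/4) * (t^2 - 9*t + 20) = t^4 - 49*t^3/4 + 50*t^2 - 287*t/4 + 15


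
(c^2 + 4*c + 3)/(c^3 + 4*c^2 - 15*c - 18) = (c + 3)/(c^2 + 3*c - 18)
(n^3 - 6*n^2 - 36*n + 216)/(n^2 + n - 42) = (n^2 - 36)/(n + 7)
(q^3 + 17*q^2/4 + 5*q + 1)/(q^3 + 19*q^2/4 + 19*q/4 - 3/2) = (4*q^2 + 9*q + 2)/(4*q^2 + 11*q - 3)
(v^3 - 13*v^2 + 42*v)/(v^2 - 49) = v*(v - 6)/(v + 7)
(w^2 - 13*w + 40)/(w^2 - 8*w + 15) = (w - 8)/(w - 3)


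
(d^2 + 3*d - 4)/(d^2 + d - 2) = (d + 4)/(d + 2)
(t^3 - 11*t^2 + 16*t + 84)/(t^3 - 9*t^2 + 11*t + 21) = (t^2 - 4*t - 12)/(t^2 - 2*t - 3)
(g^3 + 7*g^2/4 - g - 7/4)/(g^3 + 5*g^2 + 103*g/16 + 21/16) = 4*(g^2 - 1)/(4*g^2 + 13*g + 3)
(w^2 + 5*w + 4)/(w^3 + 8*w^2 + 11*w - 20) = (w + 1)/(w^2 + 4*w - 5)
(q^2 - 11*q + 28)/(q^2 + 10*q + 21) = (q^2 - 11*q + 28)/(q^2 + 10*q + 21)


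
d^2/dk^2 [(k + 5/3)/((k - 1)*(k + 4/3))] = 2*(27*k^3 + 135*k^2 + 153*k + 77)/(27*k^6 + 27*k^5 - 99*k^4 - 71*k^3 + 132*k^2 + 48*k - 64)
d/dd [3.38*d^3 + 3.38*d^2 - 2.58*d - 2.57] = 10.14*d^2 + 6.76*d - 2.58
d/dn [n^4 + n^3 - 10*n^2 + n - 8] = 4*n^3 + 3*n^2 - 20*n + 1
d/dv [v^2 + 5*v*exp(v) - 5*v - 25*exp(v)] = 5*v*exp(v) + 2*v - 20*exp(v) - 5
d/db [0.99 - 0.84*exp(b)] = -0.84*exp(b)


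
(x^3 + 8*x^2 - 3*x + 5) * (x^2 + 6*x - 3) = x^5 + 14*x^4 + 42*x^3 - 37*x^2 + 39*x - 15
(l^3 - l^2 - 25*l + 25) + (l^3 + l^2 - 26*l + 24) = 2*l^3 - 51*l + 49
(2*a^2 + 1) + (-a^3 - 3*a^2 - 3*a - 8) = -a^3 - a^2 - 3*a - 7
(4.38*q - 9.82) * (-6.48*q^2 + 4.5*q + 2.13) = -28.3824*q^3 + 83.3436*q^2 - 34.8606*q - 20.9166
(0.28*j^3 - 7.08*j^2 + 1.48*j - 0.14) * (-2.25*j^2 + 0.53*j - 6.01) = -0.63*j^5 + 16.0784*j^4 - 8.7652*j^3 + 43.6502*j^2 - 8.969*j + 0.8414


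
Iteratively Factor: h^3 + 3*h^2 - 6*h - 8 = (h + 1)*(h^2 + 2*h - 8) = (h + 1)*(h + 4)*(h - 2)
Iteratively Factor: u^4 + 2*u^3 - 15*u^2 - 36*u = (u + 3)*(u^3 - u^2 - 12*u) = (u - 4)*(u + 3)*(u^2 + 3*u) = u*(u - 4)*(u + 3)*(u + 3)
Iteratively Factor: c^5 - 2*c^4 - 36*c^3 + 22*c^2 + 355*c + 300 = (c - 5)*(c^4 + 3*c^3 - 21*c^2 - 83*c - 60) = (c - 5)*(c + 4)*(c^3 - c^2 - 17*c - 15) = (c - 5)*(c + 1)*(c + 4)*(c^2 - 2*c - 15) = (c - 5)^2*(c + 1)*(c + 4)*(c + 3)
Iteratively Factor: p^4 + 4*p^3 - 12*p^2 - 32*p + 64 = (p - 2)*(p^3 + 6*p^2 - 32) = (p - 2)^2*(p^2 + 8*p + 16) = (p - 2)^2*(p + 4)*(p + 4)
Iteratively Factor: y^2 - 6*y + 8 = (y - 2)*(y - 4)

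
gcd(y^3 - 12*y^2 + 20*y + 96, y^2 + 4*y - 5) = 1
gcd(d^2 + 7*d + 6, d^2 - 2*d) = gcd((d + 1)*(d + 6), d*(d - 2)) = 1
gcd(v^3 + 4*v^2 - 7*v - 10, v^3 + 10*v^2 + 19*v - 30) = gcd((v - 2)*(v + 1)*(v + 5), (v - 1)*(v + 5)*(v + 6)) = v + 5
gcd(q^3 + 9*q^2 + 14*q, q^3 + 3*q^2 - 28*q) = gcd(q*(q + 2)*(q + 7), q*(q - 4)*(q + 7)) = q^2 + 7*q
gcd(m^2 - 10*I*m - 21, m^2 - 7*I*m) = m - 7*I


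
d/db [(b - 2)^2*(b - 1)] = (b - 2)*(3*b - 4)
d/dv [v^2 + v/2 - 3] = 2*v + 1/2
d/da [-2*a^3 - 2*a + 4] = -6*a^2 - 2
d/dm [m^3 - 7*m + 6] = 3*m^2 - 7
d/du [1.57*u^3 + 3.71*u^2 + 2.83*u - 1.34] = 4.71*u^2 + 7.42*u + 2.83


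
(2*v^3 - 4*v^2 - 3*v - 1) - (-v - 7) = 2*v^3 - 4*v^2 - 2*v + 6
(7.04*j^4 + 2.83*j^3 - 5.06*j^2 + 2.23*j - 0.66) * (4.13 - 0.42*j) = -2.9568*j^5 + 27.8866*j^4 + 13.8131*j^3 - 21.8344*j^2 + 9.4871*j - 2.7258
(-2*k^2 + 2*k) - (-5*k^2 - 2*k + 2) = 3*k^2 + 4*k - 2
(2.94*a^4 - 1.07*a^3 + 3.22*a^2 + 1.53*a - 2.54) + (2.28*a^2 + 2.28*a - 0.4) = 2.94*a^4 - 1.07*a^3 + 5.5*a^2 + 3.81*a - 2.94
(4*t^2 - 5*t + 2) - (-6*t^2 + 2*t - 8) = 10*t^2 - 7*t + 10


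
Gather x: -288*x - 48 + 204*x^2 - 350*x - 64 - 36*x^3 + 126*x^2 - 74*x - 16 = -36*x^3 + 330*x^2 - 712*x - 128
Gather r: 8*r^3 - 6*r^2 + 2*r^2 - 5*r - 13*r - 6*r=8*r^3 - 4*r^2 - 24*r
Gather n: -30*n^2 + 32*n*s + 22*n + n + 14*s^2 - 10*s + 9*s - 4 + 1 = -30*n^2 + n*(32*s + 23) + 14*s^2 - s - 3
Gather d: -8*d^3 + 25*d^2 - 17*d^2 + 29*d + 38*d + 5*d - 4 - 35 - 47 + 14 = -8*d^3 + 8*d^2 + 72*d - 72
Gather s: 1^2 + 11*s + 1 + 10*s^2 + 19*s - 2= 10*s^2 + 30*s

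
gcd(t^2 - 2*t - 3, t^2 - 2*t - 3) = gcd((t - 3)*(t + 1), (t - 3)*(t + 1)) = t^2 - 2*t - 3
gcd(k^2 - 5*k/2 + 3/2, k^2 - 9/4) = k - 3/2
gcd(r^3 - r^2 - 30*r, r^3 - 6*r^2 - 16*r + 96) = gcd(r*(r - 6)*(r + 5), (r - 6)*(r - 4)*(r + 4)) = r - 6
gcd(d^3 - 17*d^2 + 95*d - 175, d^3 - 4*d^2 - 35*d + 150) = d^2 - 10*d + 25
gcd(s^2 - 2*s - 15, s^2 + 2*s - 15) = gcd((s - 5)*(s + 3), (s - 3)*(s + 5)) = 1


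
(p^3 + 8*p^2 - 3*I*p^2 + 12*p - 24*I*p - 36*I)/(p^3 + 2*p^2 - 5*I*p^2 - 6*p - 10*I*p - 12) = (p + 6)/(p - 2*I)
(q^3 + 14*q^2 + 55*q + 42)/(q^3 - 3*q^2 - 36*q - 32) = (q^2 + 13*q + 42)/(q^2 - 4*q - 32)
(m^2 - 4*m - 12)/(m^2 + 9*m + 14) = (m - 6)/(m + 7)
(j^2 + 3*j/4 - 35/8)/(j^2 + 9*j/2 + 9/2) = (8*j^2 + 6*j - 35)/(4*(2*j^2 + 9*j + 9))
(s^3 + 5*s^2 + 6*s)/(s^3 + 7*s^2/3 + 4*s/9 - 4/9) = 9*s*(s + 3)/(9*s^2 + 3*s - 2)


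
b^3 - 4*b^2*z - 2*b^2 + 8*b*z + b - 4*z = (b - 1)^2*(b - 4*z)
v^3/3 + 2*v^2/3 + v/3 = v*(v/3 + 1/3)*(v + 1)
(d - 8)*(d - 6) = d^2 - 14*d + 48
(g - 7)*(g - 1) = g^2 - 8*g + 7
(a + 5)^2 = a^2 + 10*a + 25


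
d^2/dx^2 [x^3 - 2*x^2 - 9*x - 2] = 6*x - 4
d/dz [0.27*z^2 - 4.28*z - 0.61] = 0.54*z - 4.28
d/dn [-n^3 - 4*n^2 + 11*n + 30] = -3*n^2 - 8*n + 11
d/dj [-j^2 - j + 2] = -2*j - 1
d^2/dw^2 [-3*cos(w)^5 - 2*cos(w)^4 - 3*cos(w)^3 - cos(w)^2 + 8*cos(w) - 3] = 75*cos(w)^5 + 32*cos(w)^4 - 33*cos(w)^3 - 20*cos(w)^2 - 26*cos(w) - 2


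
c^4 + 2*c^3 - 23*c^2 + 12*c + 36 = (c - 3)*(c - 2)*(c + 1)*(c + 6)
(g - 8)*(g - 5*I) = g^2 - 8*g - 5*I*g + 40*I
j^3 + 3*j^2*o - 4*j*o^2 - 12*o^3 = (j - 2*o)*(j + 2*o)*(j + 3*o)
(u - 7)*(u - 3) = u^2 - 10*u + 21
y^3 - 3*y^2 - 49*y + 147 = (y - 7)*(y - 3)*(y + 7)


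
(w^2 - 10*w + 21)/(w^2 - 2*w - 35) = (w - 3)/(w + 5)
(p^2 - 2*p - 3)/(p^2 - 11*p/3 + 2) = 3*(p + 1)/(3*p - 2)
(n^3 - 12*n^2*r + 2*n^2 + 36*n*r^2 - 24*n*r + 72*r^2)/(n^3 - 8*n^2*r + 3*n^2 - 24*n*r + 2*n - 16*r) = (-n^2 + 12*n*r - 36*r^2)/(-n^2 + 8*n*r - n + 8*r)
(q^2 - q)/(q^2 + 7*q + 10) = q*(q - 1)/(q^2 + 7*q + 10)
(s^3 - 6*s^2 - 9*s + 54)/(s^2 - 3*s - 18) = s - 3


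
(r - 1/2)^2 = r^2 - r + 1/4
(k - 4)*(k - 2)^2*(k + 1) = k^4 - 7*k^3 + 12*k^2 + 4*k - 16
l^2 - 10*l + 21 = (l - 7)*(l - 3)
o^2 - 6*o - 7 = (o - 7)*(o + 1)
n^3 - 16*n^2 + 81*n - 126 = (n - 7)*(n - 6)*(n - 3)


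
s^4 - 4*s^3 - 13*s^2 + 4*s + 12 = (s - 6)*(s - 1)*(s + 1)*(s + 2)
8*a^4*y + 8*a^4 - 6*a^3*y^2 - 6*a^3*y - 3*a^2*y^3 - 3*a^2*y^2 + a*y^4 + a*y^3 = (-4*a + y)*(-a + y)*(2*a + y)*(a*y + a)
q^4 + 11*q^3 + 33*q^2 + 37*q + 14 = (q + 1)^2*(q + 2)*(q + 7)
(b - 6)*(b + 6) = b^2 - 36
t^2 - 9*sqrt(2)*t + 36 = (t - 6*sqrt(2))*(t - 3*sqrt(2))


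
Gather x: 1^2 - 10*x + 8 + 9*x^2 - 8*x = 9*x^2 - 18*x + 9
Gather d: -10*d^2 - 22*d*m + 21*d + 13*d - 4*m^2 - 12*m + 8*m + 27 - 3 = -10*d^2 + d*(34 - 22*m) - 4*m^2 - 4*m + 24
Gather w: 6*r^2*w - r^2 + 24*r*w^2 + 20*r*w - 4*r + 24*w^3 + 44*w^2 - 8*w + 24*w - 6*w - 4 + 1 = -r^2 - 4*r + 24*w^3 + w^2*(24*r + 44) + w*(6*r^2 + 20*r + 10) - 3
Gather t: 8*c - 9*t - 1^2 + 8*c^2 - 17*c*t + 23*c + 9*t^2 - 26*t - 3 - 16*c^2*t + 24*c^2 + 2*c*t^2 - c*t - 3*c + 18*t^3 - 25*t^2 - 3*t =32*c^2 + 28*c + 18*t^3 + t^2*(2*c - 16) + t*(-16*c^2 - 18*c - 38) - 4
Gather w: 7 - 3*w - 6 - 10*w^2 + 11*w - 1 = -10*w^2 + 8*w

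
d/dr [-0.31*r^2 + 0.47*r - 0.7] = 0.47 - 0.62*r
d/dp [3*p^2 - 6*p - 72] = 6*p - 6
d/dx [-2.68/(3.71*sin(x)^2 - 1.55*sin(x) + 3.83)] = (19.8856*sin(x) - 4.154)*cos(x)/(3.71*sin(x)^2 - 1.55*sin(x) + 3.83)^2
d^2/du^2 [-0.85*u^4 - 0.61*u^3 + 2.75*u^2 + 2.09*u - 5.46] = -10.2*u^2 - 3.66*u + 5.5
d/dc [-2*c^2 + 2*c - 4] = 2 - 4*c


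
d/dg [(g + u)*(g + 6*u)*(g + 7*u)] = 3*g^2 + 28*g*u + 55*u^2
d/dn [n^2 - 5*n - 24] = 2*n - 5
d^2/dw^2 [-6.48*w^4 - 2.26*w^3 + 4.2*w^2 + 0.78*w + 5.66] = -77.76*w^2 - 13.56*w + 8.4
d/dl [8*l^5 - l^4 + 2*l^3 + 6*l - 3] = 40*l^4 - 4*l^3 + 6*l^2 + 6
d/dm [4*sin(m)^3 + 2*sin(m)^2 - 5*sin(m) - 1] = (12*sin(m)^2 + 4*sin(m) - 5)*cos(m)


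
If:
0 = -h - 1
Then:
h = -1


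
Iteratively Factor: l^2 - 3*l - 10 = (l - 5)*(l + 2)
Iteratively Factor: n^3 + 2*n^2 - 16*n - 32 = (n + 4)*(n^2 - 2*n - 8) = (n + 2)*(n + 4)*(n - 4)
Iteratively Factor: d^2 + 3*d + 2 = (d + 1)*(d + 2)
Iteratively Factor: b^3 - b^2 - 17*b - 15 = (b + 3)*(b^2 - 4*b - 5) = (b - 5)*(b + 3)*(b + 1)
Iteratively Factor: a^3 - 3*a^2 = (a)*(a^2 - 3*a) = a^2*(a - 3)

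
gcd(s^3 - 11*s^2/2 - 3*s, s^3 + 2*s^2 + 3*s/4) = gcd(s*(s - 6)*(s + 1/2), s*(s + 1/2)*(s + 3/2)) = s^2 + s/2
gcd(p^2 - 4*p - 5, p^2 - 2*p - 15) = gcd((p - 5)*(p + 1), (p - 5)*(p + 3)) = p - 5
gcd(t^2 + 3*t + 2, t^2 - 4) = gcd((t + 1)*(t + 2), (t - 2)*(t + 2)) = t + 2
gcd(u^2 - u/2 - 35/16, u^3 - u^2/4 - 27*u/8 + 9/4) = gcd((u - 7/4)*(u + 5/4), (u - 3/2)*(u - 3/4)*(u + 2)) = 1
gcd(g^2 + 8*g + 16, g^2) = 1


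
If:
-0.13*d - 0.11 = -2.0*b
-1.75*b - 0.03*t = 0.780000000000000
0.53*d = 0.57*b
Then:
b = 0.06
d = 0.06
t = -29.45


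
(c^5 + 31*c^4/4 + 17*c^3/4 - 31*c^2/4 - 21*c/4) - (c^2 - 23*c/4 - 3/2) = c^5 + 31*c^4/4 + 17*c^3/4 - 35*c^2/4 + c/2 + 3/2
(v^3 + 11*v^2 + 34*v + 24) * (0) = 0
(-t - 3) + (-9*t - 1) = -10*t - 4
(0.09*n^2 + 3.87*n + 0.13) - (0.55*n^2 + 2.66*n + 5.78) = -0.46*n^2 + 1.21*n - 5.65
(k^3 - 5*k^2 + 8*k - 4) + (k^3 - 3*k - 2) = 2*k^3 - 5*k^2 + 5*k - 6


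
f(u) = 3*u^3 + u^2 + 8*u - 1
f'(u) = 9*u^2 + 2*u + 8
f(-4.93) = -375.60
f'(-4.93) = 216.88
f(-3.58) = -154.47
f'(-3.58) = 116.19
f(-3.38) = -132.46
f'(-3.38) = 104.06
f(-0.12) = -1.95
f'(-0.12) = 7.89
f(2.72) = 88.53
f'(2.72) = 80.03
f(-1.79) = -29.32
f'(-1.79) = 33.26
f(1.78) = 33.33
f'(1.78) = 40.08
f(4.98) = 434.16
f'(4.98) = 241.16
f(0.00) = -1.00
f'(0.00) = 8.00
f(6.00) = 731.00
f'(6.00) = 344.00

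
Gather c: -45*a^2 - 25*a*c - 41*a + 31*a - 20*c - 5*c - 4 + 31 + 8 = -45*a^2 - 10*a + c*(-25*a - 25) + 35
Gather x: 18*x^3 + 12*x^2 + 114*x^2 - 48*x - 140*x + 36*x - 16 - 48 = 18*x^3 + 126*x^2 - 152*x - 64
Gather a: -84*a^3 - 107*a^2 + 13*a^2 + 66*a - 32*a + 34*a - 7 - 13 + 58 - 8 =-84*a^3 - 94*a^2 + 68*a + 30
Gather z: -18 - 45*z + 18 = -45*z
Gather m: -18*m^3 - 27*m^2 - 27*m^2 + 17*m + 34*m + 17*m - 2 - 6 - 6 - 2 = -18*m^3 - 54*m^2 + 68*m - 16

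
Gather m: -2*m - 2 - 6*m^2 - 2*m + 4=-6*m^2 - 4*m + 2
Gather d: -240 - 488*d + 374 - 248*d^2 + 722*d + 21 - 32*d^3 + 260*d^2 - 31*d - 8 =-32*d^3 + 12*d^2 + 203*d + 147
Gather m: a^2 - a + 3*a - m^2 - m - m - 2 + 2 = a^2 + 2*a - m^2 - 2*m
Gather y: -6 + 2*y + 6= 2*y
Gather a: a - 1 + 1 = a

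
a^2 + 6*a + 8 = (a + 2)*(a + 4)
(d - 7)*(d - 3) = d^2 - 10*d + 21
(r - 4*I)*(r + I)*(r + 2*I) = r^3 - I*r^2 + 10*r + 8*I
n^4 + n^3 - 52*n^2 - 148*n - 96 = (n - 8)*(n + 1)*(n + 2)*(n + 6)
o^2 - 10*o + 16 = (o - 8)*(o - 2)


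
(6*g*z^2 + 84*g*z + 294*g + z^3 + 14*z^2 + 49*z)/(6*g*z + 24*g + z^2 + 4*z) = (z^2 + 14*z + 49)/(z + 4)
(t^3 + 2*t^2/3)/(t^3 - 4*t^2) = (t + 2/3)/(t - 4)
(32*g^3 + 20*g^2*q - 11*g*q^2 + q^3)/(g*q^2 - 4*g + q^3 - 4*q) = (32*g^2 - 12*g*q + q^2)/(q^2 - 4)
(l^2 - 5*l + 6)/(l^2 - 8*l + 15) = (l - 2)/(l - 5)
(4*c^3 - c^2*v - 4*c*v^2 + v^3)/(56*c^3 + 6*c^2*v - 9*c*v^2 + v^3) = (-c^2 + v^2)/(-14*c^2 - 5*c*v + v^2)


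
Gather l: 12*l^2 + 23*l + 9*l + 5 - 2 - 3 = 12*l^2 + 32*l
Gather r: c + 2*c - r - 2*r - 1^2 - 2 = 3*c - 3*r - 3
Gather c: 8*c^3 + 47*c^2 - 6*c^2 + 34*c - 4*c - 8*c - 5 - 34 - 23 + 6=8*c^3 + 41*c^2 + 22*c - 56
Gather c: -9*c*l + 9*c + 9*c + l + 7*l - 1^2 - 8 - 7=c*(18 - 9*l) + 8*l - 16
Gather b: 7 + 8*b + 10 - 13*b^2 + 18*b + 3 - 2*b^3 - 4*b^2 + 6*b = -2*b^3 - 17*b^2 + 32*b + 20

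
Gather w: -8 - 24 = -32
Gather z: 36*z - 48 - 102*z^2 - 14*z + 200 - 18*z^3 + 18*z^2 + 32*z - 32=-18*z^3 - 84*z^2 + 54*z + 120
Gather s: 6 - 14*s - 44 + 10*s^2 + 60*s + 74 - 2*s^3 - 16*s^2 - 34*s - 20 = -2*s^3 - 6*s^2 + 12*s + 16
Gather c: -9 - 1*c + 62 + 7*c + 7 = 6*c + 60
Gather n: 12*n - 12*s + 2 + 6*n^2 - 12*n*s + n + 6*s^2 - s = 6*n^2 + n*(13 - 12*s) + 6*s^2 - 13*s + 2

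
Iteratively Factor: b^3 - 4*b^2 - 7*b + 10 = (b - 1)*(b^2 - 3*b - 10) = (b - 5)*(b - 1)*(b + 2)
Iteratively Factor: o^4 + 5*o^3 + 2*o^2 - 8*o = (o - 1)*(o^3 + 6*o^2 + 8*o) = (o - 1)*(o + 4)*(o^2 + 2*o) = o*(o - 1)*(o + 4)*(o + 2)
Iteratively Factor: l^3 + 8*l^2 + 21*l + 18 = (l + 3)*(l^2 + 5*l + 6) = (l + 3)^2*(l + 2)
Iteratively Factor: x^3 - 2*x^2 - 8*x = (x - 4)*(x^2 + 2*x) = x*(x - 4)*(x + 2)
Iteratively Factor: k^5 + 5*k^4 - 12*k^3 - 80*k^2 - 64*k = (k + 1)*(k^4 + 4*k^3 - 16*k^2 - 64*k) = (k - 4)*(k + 1)*(k^3 + 8*k^2 + 16*k) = (k - 4)*(k + 1)*(k + 4)*(k^2 + 4*k) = k*(k - 4)*(k + 1)*(k + 4)*(k + 4)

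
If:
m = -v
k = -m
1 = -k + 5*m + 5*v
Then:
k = -1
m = 1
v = -1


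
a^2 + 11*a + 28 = (a + 4)*(a + 7)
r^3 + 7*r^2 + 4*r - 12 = (r - 1)*(r + 2)*(r + 6)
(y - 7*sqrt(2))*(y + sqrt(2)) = y^2 - 6*sqrt(2)*y - 14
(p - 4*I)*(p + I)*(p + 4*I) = p^3 + I*p^2 + 16*p + 16*I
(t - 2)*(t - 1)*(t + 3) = t^3 - 7*t + 6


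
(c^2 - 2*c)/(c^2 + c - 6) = c/(c + 3)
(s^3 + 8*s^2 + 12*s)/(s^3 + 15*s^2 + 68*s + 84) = s/(s + 7)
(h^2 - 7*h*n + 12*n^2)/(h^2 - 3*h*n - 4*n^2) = (h - 3*n)/(h + n)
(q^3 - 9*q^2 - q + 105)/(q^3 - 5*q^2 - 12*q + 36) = (q^2 - 12*q + 35)/(q^2 - 8*q + 12)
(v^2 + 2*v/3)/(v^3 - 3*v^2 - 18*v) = (v + 2/3)/(v^2 - 3*v - 18)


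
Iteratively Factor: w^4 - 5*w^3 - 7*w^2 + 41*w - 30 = (w - 5)*(w^3 - 7*w + 6) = (w - 5)*(w + 3)*(w^2 - 3*w + 2) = (w - 5)*(w - 2)*(w + 3)*(w - 1)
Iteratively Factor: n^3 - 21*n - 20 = (n + 1)*(n^2 - n - 20) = (n + 1)*(n + 4)*(n - 5)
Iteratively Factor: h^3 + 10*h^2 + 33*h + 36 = (h + 3)*(h^2 + 7*h + 12) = (h + 3)^2*(h + 4)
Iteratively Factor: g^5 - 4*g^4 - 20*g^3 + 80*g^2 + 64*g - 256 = (g - 4)*(g^4 - 20*g^2 + 64) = (g - 4)^2*(g^3 + 4*g^2 - 4*g - 16) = (g - 4)^2*(g - 2)*(g^2 + 6*g + 8) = (g - 4)^2*(g - 2)*(g + 4)*(g + 2)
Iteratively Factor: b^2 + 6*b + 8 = (b + 4)*(b + 2)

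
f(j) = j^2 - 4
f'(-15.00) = -30.00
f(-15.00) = 221.00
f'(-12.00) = -24.00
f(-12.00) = 140.00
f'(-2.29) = -4.58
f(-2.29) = 1.24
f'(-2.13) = -4.26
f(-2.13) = 0.54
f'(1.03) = 2.06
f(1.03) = -2.94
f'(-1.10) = -2.20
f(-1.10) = -2.79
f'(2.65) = 5.30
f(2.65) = 3.02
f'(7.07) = 14.14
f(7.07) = 45.98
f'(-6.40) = -12.80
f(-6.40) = 36.96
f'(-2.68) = -5.36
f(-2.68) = 3.18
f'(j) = 2*j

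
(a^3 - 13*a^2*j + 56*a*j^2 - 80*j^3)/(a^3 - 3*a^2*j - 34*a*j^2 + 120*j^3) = (a - 4*j)/(a + 6*j)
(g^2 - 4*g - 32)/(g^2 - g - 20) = (g - 8)/(g - 5)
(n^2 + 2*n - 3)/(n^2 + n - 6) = (n - 1)/(n - 2)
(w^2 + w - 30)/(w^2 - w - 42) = (w - 5)/(w - 7)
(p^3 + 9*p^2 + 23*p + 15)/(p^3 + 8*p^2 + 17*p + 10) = (p + 3)/(p + 2)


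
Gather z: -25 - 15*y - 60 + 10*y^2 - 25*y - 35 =10*y^2 - 40*y - 120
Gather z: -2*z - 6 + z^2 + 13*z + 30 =z^2 + 11*z + 24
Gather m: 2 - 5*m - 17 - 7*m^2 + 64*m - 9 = -7*m^2 + 59*m - 24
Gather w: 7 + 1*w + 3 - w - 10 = 0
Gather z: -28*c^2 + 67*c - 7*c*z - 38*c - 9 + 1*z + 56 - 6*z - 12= -28*c^2 + 29*c + z*(-7*c - 5) + 35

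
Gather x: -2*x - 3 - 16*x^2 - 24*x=-16*x^2 - 26*x - 3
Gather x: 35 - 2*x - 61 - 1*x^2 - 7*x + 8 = -x^2 - 9*x - 18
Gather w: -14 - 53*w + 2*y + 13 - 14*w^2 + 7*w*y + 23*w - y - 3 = -14*w^2 + w*(7*y - 30) + y - 4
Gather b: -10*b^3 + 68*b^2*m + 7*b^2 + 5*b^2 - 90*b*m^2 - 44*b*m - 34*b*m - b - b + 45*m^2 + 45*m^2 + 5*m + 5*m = -10*b^3 + b^2*(68*m + 12) + b*(-90*m^2 - 78*m - 2) + 90*m^2 + 10*m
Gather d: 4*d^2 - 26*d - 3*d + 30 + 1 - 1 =4*d^2 - 29*d + 30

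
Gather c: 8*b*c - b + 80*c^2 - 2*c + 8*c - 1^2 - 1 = -b + 80*c^2 + c*(8*b + 6) - 2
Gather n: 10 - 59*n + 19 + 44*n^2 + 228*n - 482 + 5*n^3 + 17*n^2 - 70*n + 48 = 5*n^3 + 61*n^2 + 99*n - 405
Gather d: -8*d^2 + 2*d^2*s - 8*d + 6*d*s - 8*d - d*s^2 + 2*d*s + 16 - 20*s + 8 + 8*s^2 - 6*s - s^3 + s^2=d^2*(2*s - 8) + d*(-s^2 + 8*s - 16) - s^3 + 9*s^2 - 26*s + 24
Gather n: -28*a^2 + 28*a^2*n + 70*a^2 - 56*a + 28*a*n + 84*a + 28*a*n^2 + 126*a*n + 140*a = 42*a^2 + 28*a*n^2 + 168*a + n*(28*a^2 + 154*a)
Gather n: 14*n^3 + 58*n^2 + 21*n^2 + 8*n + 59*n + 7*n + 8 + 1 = 14*n^3 + 79*n^2 + 74*n + 9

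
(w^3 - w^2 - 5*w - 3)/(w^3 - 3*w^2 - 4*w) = (w^2 - 2*w - 3)/(w*(w - 4))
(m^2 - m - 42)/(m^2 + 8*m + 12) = (m - 7)/(m + 2)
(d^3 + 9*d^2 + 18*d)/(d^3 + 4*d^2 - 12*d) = (d + 3)/(d - 2)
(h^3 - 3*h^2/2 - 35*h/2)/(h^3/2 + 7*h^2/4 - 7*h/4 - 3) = 2*h*(2*h^2 - 3*h - 35)/(2*h^3 + 7*h^2 - 7*h - 12)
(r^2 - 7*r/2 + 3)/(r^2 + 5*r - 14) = (r - 3/2)/(r + 7)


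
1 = 1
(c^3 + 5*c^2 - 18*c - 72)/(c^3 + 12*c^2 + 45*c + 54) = (c - 4)/(c + 3)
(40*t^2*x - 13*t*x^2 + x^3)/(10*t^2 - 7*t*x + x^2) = x*(-8*t + x)/(-2*t + x)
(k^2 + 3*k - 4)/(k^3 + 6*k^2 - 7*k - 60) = (k - 1)/(k^2 + 2*k - 15)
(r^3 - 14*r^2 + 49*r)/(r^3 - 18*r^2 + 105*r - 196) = r/(r - 4)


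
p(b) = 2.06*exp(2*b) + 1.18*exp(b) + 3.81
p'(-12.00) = 0.00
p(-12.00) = 3.81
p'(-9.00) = 0.00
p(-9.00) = 3.81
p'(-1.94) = 0.25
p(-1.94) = 4.02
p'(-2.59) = 0.11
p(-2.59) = 3.91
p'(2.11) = 290.03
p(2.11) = 153.69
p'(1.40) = 72.54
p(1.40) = 42.47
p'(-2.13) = 0.20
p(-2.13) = 3.98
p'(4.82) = 63459.73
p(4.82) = 31806.82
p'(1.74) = 140.46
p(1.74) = 77.40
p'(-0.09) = 4.52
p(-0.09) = 6.61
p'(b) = 4.12*exp(2*b) + 1.18*exp(b)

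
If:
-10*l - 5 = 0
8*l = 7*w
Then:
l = -1/2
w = -4/7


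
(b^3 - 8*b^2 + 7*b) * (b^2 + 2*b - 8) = b^5 - 6*b^4 - 17*b^3 + 78*b^2 - 56*b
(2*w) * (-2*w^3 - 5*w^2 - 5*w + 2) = -4*w^4 - 10*w^3 - 10*w^2 + 4*w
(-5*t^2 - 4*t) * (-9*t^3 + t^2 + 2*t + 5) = 45*t^5 + 31*t^4 - 14*t^3 - 33*t^2 - 20*t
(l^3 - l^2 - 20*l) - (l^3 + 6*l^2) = -7*l^2 - 20*l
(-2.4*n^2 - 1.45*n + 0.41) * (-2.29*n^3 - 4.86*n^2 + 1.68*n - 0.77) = 5.496*n^5 + 14.9845*n^4 + 2.0761*n^3 - 2.5806*n^2 + 1.8053*n - 0.3157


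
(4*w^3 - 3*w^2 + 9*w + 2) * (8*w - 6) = 32*w^4 - 48*w^3 + 90*w^2 - 38*w - 12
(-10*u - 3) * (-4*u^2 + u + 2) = 40*u^3 + 2*u^2 - 23*u - 6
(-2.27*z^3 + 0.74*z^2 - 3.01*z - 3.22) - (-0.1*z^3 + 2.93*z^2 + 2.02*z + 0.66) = -2.17*z^3 - 2.19*z^2 - 5.03*z - 3.88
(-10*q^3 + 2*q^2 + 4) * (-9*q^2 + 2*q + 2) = 90*q^5 - 38*q^4 - 16*q^3 - 32*q^2 + 8*q + 8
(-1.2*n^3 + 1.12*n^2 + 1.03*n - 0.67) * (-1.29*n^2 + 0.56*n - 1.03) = 1.548*n^5 - 2.1168*n^4 + 0.5345*n^3 + 0.2875*n^2 - 1.4361*n + 0.6901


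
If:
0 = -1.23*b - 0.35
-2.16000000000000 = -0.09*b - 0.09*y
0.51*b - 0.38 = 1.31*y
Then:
No Solution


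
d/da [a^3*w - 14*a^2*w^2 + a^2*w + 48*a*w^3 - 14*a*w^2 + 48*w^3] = w*(3*a^2 - 28*a*w + 2*a + 48*w^2 - 14*w)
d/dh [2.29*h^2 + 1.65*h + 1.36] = 4.58*h + 1.65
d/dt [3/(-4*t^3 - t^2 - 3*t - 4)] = 3*(12*t^2 + 2*t + 3)/(4*t^3 + t^2 + 3*t + 4)^2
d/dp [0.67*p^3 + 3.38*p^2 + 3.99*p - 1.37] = 2.01*p^2 + 6.76*p + 3.99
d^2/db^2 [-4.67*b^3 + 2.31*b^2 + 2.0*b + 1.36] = 4.62 - 28.02*b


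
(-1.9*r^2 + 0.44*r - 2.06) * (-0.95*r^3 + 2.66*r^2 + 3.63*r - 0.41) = 1.805*r^5 - 5.472*r^4 - 3.7696*r^3 - 3.1034*r^2 - 7.6582*r + 0.8446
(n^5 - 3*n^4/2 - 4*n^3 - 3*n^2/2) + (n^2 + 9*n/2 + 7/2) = n^5 - 3*n^4/2 - 4*n^3 - n^2/2 + 9*n/2 + 7/2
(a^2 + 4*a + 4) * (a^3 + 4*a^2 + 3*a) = a^5 + 8*a^4 + 23*a^3 + 28*a^2 + 12*a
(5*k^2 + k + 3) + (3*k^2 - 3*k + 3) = 8*k^2 - 2*k + 6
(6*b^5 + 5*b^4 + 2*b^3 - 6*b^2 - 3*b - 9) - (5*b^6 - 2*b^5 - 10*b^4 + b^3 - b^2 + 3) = -5*b^6 + 8*b^5 + 15*b^4 + b^3 - 5*b^2 - 3*b - 12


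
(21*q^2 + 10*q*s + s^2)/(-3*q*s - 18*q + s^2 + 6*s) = (-21*q^2 - 10*q*s - s^2)/(3*q*s + 18*q - s^2 - 6*s)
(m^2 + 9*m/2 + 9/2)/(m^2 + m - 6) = (m + 3/2)/(m - 2)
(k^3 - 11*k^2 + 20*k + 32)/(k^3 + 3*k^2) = (k^3 - 11*k^2 + 20*k + 32)/(k^2*(k + 3))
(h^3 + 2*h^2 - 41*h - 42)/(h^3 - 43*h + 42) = (h + 1)/(h - 1)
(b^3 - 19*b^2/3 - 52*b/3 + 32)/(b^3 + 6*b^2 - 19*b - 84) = (3*b^2 - 28*b + 32)/(3*(b^2 + 3*b - 28))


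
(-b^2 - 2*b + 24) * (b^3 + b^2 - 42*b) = -b^5 - 3*b^4 + 64*b^3 + 108*b^2 - 1008*b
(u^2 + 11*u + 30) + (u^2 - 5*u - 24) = 2*u^2 + 6*u + 6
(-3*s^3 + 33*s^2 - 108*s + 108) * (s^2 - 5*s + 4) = -3*s^5 + 48*s^4 - 285*s^3 + 780*s^2 - 972*s + 432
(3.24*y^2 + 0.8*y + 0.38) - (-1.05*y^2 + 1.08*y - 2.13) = 4.29*y^2 - 0.28*y + 2.51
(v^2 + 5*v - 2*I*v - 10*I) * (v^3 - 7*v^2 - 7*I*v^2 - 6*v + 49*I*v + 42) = v^5 - 2*v^4 - 9*I*v^4 - 55*v^3 + 18*I*v^3 + 40*v^2 + 327*I*v^2 + 700*v - 24*I*v - 420*I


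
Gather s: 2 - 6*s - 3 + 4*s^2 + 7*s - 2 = 4*s^2 + s - 3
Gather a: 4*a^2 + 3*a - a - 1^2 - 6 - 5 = 4*a^2 + 2*a - 12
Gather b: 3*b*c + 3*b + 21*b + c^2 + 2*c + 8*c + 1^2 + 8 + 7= b*(3*c + 24) + c^2 + 10*c + 16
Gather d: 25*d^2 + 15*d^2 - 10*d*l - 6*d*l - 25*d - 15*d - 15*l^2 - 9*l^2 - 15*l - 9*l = 40*d^2 + d*(-16*l - 40) - 24*l^2 - 24*l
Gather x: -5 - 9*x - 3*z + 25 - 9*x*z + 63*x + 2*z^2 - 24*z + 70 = x*(54 - 9*z) + 2*z^2 - 27*z + 90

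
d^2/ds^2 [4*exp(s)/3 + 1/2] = 4*exp(s)/3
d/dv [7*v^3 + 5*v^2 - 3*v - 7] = 21*v^2 + 10*v - 3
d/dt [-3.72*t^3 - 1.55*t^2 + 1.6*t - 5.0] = -11.16*t^2 - 3.1*t + 1.6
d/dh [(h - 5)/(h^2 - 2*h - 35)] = (h^2 - 2*h - 2*(h - 5)*(h - 1) - 35)/(-h^2 + 2*h + 35)^2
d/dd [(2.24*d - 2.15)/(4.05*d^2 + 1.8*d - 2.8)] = (-9.072*d^2 + 17.415*d - 2.402)/(16.4025*d^4 + 14.58*d^3 - 19.44*d^2 - 10.08*d + 7.84)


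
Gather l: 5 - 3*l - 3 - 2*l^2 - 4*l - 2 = -2*l^2 - 7*l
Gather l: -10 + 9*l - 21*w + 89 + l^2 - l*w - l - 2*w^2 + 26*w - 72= l^2 + l*(8 - w) - 2*w^2 + 5*w + 7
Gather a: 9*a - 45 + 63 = 9*a + 18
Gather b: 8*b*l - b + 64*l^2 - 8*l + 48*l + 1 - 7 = b*(8*l - 1) + 64*l^2 + 40*l - 6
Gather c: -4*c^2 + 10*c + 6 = -4*c^2 + 10*c + 6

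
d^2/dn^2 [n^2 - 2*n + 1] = 2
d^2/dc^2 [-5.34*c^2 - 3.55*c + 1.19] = -10.6800000000000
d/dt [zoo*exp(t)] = zoo*exp(t)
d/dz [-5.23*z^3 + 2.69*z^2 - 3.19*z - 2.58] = -15.69*z^2 + 5.38*z - 3.19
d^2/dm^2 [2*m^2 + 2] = 4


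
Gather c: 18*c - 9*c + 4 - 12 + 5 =9*c - 3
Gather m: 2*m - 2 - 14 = 2*m - 16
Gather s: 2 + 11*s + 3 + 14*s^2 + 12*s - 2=14*s^2 + 23*s + 3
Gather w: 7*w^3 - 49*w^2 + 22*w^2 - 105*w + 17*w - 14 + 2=7*w^3 - 27*w^2 - 88*w - 12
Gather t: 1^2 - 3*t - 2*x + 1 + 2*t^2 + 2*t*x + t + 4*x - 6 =2*t^2 + t*(2*x - 2) + 2*x - 4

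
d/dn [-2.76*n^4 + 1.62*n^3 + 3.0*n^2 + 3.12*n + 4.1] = -11.04*n^3 + 4.86*n^2 + 6.0*n + 3.12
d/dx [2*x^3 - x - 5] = 6*x^2 - 1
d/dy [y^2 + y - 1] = 2*y + 1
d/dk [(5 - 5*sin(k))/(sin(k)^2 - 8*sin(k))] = 5*(cos(k) - 2/tan(k) + 8*cos(k)/sin(k)^2)/(sin(k) - 8)^2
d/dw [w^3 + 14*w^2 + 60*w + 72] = 3*w^2 + 28*w + 60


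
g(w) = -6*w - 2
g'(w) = -6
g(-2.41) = 12.46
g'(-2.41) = -6.00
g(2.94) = -19.64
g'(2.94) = -6.00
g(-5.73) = 32.38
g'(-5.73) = -6.00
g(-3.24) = 17.44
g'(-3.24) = -6.00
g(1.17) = -9.02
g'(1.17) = -6.00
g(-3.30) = 17.80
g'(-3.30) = -6.00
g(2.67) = -18.02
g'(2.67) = -6.00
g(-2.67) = 14.02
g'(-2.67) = -6.00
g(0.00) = -2.00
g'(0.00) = -6.00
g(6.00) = -38.00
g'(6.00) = -6.00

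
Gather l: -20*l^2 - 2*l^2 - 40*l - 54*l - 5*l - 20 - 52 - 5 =-22*l^2 - 99*l - 77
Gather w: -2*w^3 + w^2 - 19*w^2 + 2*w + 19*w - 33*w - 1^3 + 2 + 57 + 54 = -2*w^3 - 18*w^2 - 12*w + 112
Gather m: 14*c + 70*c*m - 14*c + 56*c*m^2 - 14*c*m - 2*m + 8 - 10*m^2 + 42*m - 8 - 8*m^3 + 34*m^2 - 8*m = -8*m^3 + m^2*(56*c + 24) + m*(56*c + 32)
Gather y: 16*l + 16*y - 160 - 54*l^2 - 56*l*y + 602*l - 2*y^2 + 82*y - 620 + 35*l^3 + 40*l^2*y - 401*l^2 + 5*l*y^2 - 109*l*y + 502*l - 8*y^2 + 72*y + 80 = 35*l^3 - 455*l^2 + 1120*l + y^2*(5*l - 10) + y*(40*l^2 - 165*l + 170) - 700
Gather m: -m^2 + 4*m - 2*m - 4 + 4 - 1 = -m^2 + 2*m - 1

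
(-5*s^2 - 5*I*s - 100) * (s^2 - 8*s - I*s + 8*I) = -5*s^4 + 40*s^3 - 105*s^2 + 840*s + 100*I*s - 800*I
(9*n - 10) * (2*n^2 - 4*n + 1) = 18*n^3 - 56*n^2 + 49*n - 10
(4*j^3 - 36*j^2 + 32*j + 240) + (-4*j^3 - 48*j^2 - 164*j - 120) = -84*j^2 - 132*j + 120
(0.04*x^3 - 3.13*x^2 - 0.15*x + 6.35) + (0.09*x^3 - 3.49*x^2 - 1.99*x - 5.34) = 0.13*x^3 - 6.62*x^2 - 2.14*x + 1.01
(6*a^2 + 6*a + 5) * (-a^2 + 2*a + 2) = -6*a^4 + 6*a^3 + 19*a^2 + 22*a + 10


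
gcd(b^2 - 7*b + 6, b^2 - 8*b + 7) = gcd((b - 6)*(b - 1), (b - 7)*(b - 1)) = b - 1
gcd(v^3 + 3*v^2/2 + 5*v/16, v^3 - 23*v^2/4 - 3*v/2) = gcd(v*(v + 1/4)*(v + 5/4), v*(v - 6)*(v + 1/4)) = v^2 + v/4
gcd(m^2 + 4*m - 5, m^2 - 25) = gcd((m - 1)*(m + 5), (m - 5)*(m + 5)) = m + 5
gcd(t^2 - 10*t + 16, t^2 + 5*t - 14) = t - 2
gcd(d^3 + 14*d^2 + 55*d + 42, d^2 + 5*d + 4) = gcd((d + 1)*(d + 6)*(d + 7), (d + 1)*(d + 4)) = d + 1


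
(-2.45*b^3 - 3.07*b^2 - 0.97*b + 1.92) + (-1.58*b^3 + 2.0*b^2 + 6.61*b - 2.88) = -4.03*b^3 - 1.07*b^2 + 5.64*b - 0.96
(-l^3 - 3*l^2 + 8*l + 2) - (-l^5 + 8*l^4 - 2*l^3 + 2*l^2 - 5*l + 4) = l^5 - 8*l^4 + l^3 - 5*l^2 + 13*l - 2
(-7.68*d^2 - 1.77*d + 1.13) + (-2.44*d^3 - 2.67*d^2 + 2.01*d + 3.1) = -2.44*d^3 - 10.35*d^2 + 0.24*d + 4.23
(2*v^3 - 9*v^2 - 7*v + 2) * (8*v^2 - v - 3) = 16*v^5 - 74*v^4 - 53*v^3 + 50*v^2 + 19*v - 6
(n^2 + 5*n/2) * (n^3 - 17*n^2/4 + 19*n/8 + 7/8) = n^5 - 7*n^4/4 - 33*n^3/4 + 109*n^2/16 + 35*n/16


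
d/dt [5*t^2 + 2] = 10*t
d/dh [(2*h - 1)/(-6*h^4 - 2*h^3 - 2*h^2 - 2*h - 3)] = 2*(18*h^4 - 8*h^3 - h^2 - 2*h - 4)/(36*h^8 + 24*h^7 + 28*h^6 + 32*h^5 + 48*h^4 + 20*h^3 + 16*h^2 + 12*h + 9)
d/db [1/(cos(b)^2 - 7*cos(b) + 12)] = (2*cos(b) - 7)*sin(b)/(cos(b)^2 - 7*cos(b) + 12)^2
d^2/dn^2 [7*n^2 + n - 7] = 14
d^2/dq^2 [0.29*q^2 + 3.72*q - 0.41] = 0.580000000000000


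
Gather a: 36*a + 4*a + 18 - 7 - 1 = 40*a + 10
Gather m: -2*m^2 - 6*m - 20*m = -2*m^2 - 26*m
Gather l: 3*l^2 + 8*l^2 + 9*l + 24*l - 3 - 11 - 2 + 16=11*l^2 + 33*l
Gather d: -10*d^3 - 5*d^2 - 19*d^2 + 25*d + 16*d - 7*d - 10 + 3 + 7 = -10*d^3 - 24*d^2 + 34*d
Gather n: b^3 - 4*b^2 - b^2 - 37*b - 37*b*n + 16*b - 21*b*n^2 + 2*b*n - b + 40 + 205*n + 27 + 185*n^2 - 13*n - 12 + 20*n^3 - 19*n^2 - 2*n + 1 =b^3 - 5*b^2 - 22*b + 20*n^3 + n^2*(166 - 21*b) + n*(190 - 35*b) + 56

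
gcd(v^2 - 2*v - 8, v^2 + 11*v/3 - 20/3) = 1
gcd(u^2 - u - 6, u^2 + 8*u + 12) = u + 2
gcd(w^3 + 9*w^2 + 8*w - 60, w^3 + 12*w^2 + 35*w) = w + 5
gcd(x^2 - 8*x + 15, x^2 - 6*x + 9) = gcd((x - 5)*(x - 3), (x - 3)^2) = x - 3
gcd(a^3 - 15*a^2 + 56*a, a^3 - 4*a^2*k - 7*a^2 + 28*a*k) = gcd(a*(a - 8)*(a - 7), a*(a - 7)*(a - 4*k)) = a^2 - 7*a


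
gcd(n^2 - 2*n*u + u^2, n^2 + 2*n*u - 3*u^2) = -n + u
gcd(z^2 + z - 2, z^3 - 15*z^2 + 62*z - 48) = z - 1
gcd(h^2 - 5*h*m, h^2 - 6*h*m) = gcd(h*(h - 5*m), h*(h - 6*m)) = h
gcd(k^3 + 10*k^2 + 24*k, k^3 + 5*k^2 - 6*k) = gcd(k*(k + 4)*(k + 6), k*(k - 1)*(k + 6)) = k^2 + 6*k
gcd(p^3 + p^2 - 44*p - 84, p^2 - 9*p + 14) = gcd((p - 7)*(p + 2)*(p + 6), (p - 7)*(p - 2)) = p - 7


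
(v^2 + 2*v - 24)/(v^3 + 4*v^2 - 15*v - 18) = (v - 4)/(v^2 - 2*v - 3)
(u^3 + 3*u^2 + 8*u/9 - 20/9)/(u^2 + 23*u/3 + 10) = (3*u^2 + 4*u - 4)/(3*(u + 6))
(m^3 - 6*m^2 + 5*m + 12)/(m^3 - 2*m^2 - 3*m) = (m - 4)/m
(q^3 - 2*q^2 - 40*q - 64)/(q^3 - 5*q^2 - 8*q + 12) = (q^2 - 4*q - 32)/(q^2 - 7*q + 6)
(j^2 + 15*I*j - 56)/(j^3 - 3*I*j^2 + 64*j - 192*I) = (j + 7*I)/(j^2 - 11*I*j - 24)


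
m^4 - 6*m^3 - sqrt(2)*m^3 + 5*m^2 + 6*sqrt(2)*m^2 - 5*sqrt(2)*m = m*(m - 5)*(m - 1)*(m - sqrt(2))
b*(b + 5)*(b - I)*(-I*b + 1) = -I*b^4 - 5*I*b^3 - I*b^2 - 5*I*b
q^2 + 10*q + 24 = (q + 4)*(q + 6)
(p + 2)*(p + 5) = p^2 + 7*p + 10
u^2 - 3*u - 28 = (u - 7)*(u + 4)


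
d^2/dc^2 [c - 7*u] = 0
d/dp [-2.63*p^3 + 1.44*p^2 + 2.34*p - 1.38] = -7.89*p^2 + 2.88*p + 2.34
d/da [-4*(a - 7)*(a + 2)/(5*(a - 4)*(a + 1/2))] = 24*(-a^2 - 16*a + 26)/(5*(4*a^4 - 28*a^3 + 33*a^2 + 56*a + 16))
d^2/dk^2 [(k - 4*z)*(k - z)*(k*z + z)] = 2*z*(3*k - 5*z + 1)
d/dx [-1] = 0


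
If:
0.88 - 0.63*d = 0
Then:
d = 1.40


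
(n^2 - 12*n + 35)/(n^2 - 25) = (n - 7)/(n + 5)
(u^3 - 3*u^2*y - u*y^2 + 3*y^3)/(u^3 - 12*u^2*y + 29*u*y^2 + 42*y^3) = (u^2 - 4*u*y + 3*y^2)/(u^2 - 13*u*y + 42*y^2)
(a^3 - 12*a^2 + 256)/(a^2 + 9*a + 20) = (a^2 - 16*a + 64)/(a + 5)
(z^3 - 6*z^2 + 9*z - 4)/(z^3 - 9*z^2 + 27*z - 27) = (z^3 - 6*z^2 + 9*z - 4)/(z^3 - 9*z^2 + 27*z - 27)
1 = 1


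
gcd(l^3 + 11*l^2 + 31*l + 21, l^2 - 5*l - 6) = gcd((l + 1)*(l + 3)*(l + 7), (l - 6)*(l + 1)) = l + 1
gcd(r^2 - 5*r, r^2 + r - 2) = 1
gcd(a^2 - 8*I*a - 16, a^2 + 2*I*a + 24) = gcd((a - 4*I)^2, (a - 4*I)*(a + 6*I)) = a - 4*I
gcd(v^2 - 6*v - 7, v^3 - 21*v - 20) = v + 1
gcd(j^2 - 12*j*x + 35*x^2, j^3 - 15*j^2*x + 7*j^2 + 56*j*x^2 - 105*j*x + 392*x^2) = -j + 7*x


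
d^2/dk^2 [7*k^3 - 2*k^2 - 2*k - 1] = 42*k - 4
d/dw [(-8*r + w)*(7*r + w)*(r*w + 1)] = -56*r^3 - 2*r^2*w + 3*r*w^2 - r + 2*w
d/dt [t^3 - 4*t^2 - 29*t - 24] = 3*t^2 - 8*t - 29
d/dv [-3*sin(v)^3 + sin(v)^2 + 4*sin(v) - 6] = (-9*sin(v)^2 + 2*sin(v) + 4)*cos(v)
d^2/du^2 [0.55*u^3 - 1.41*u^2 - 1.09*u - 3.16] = 3.3*u - 2.82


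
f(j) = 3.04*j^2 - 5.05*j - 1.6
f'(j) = 6.08*j - 5.05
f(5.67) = 67.50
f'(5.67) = 29.42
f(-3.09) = 43.03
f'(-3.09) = -23.84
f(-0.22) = -0.34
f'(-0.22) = -6.39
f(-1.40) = 11.43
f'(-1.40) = -13.56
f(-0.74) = 3.80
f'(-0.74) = -9.55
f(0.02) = -1.70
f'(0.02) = -4.93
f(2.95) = 9.96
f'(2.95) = 12.89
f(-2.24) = 24.97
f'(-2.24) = -18.67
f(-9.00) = 290.09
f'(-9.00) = -59.77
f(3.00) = 10.61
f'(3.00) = 13.19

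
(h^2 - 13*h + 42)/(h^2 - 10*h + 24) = (h - 7)/(h - 4)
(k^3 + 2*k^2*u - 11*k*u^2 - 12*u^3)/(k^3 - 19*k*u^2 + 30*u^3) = (-k^2 - 5*k*u - 4*u^2)/(-k^2 - 3*k*u + 10*u^2)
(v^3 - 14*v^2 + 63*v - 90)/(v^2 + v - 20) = (v^3 - 14*v^2 + 63*v - 90)/(v^2 + v - 20)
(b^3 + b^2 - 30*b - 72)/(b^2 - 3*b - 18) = b + 4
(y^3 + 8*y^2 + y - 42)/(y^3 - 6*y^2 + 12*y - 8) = (y^2 + 10*y + 21)/(y^2 - 4*y + 4)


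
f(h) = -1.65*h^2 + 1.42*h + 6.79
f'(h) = 1.42 - 3.3*h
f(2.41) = 0.63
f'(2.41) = -6.53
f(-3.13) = -13.82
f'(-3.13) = 11.75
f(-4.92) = -40.14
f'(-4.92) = 17.66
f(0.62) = 7.04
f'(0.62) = -0.63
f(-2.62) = -8.26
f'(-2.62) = 10.07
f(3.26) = -6.12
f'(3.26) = -9.34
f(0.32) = 7.08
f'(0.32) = 0.36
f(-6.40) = -69.88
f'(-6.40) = 22.54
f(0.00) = 6.79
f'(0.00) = 1.42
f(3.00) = -3.80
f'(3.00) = -8.48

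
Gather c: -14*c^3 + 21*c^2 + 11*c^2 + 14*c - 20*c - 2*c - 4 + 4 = -14*c^3 + 32*c^2 - 8*c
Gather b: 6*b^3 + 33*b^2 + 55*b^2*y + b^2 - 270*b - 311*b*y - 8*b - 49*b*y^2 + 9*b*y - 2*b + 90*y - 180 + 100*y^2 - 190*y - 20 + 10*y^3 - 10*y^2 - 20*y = 6*b^3 + b^2*(55*y + 34) + b*(-49*y^2 - 302*y - 280) + 10*y^3 + 90*y^2 - 120*y - 200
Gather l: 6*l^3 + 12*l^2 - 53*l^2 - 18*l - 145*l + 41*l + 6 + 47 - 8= 6*l^3 - 41*l^2 - 122*l + 45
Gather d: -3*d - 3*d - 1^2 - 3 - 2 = -6*d - 6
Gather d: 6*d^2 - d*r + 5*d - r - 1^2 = 6*d^2 + d*(5 - r) - r - 1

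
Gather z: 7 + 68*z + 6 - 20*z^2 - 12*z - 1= -20*z^2 + 56*z + 12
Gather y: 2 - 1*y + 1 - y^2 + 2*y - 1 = -y^2 + y + 2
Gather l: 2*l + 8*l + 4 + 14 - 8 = 10*l + 10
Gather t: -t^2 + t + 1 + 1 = -t^2 + t + 2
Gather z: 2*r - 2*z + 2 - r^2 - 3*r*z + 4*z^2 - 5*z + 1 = -r^2 + 2*r + 4*z^2 + z*(-3*r - 7) + 3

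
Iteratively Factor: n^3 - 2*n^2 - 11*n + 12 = (n - 1)*(n^2 - n - 12) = (n - 1)*(n + 3)*(n - 4)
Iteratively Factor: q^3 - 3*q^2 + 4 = (q - 2)*(q^2 - q - 2) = (q - 2)^2*(q + 1)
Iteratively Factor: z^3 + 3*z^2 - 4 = (z - 1)*(z^2 + 4*z + 4) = (z - 1)*(z + 2)*(z + 2)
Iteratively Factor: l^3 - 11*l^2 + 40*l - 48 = (l - 4)*(l^2 - 7*l + 12) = (l - 4)*(l - 3)*(l - 4)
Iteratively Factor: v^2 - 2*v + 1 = (v - 1)*(v - 1)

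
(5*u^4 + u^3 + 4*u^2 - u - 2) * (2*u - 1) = 10*u^5 - 3*u^4 + 7*u^3 - 6*u^2 - 3*u + 2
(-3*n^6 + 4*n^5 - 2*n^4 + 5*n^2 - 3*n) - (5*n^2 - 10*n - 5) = -3*n^6 + 4*n^5 - 2*n^4 + 7*n + 5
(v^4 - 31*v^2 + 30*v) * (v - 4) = v^5 - 4*v^4 - 31*v^3 + 154*v^2 - 120*v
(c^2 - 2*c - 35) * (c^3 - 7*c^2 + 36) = c^5 - 9*c^4 - 21*c^3 + 281*c^2 - 72*c - 1260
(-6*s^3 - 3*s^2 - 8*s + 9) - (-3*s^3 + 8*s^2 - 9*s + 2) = -3*s^3 - 11*s^2 + s + 7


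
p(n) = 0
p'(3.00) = 0.00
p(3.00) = 0.00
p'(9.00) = 0.00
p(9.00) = 0.00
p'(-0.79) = 0.00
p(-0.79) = 0.00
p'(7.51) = 0.00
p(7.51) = 0.00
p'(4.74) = 0.00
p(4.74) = 0.00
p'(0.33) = 0.00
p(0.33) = 0.00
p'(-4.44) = 0.00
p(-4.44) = 0.00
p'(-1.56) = 0.00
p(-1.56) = 0.00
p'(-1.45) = 0.00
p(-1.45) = 0.00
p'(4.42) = 0.00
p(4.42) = 0.00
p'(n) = 0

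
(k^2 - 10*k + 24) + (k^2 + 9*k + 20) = 2*k^2 - k + 44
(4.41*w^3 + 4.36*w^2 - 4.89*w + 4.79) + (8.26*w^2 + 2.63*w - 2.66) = 4.41*w^3 + 12.62*w^2 - 2.26*w + 2.13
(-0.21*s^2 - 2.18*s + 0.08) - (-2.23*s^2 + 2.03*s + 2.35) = 2.02*s^2 - 4.21*s - 2.27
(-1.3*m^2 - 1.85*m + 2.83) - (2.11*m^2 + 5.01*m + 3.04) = -3.41*m^2 - 6.86*m - 0.21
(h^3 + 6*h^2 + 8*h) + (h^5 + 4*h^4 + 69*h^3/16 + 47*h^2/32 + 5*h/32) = h^5 + 4*h^4 + 85*h^3/16 + 239*h^2/32 + 261*h/32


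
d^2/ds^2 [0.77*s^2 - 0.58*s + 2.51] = 1.54000000000000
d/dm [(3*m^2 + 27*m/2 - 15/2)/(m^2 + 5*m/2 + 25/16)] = 24*(85 - 16*m)/(64*m^3 + 240*m^2 + 300*m + 125)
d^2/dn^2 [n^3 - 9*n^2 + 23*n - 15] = 6*n - 18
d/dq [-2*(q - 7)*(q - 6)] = 26 - 4*q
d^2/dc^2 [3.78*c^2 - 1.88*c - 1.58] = 7.56000000000000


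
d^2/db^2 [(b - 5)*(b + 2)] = 2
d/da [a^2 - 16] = 2*a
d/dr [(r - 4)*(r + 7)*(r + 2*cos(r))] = -(r - 4)*(r + 7)*(2*sin(r) - 1) + (r - 4)*(r + 2*cos(r)) + (r + 7)*(r + 2*cos(r))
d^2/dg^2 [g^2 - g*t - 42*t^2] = 2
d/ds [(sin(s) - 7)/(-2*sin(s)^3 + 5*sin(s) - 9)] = (4*sin(s)^3 - 42*sin(s)^2 + 26)*cos(s)/(2*sin(s)^3 - 5*sin(s) + 9)^2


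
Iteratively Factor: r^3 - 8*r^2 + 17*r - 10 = (r - 1)*(r^2 - 7*r + 10) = (r - 5)*(r - 1)*(r - 2)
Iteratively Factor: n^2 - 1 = (n + 1)*(n - 1)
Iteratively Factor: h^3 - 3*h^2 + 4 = (h - 2)*(h^2 - h - 2) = (h - 2)*(h + 1)*(h - 2)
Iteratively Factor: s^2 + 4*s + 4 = (s + 2)*(s + 2)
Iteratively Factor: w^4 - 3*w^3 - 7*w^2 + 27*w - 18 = (w + 3)*(w^3 - 6*w^2 + 11*w - 6) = (w - 2)*(w + 3)*(w^2 - 4*w + 3) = (w - 3)*(w - 2)*(w + 3)*(w - 1)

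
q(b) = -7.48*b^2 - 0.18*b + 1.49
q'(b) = -14.96*b - 0.18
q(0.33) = 0.62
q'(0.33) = -5.12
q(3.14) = -72.83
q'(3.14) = -47.15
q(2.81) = -58.08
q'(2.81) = -42.22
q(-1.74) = -20.84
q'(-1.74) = 25.85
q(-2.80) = -56.65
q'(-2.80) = 41.71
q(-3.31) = -79.87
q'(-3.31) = 49.34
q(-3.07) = -68.46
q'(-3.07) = 45.75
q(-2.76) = -54.99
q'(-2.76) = 41.11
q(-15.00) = -1678.81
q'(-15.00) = 224.22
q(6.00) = -268.87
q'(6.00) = -89.94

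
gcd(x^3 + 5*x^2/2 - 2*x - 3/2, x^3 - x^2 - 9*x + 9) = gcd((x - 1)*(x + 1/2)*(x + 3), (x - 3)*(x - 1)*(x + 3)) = x^2 + 2*x - 3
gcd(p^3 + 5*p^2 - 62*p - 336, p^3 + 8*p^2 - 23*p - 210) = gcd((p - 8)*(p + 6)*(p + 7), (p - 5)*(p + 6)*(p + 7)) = p^2 + 13*p + 42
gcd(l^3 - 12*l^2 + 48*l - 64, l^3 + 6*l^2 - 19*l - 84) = l - 4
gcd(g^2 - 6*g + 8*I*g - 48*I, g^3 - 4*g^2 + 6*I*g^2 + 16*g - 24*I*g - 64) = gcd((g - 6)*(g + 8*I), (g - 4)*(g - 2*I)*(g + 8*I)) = g + 8*I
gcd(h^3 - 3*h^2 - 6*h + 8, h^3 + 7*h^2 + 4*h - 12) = h^2 + h - 2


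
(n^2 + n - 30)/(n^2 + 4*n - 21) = (n^2 + n - 30)/(n^2 + 4*n - 21)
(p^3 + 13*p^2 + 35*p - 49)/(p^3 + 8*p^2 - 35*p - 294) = (p - 1)/(p - 6)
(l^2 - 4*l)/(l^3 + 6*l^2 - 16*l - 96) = l/(l^2 + 10*l + 24)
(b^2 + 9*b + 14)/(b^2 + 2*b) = (b + 7)/b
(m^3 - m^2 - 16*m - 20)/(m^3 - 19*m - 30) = (m + 2)/(m + 3)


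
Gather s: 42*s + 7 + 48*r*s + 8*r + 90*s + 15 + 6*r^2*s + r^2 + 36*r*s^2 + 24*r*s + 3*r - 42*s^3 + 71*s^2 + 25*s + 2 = r^2 + 11*r - 42*s^3 + s^2*(36*r + 71) + s*(6*r^2 + 72*r + 157) + 24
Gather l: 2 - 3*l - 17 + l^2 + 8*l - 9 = l^2 + 5*l - 24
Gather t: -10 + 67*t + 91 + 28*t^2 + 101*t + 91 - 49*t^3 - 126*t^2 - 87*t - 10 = -49*t^3 - 98*t^2 + 81*t + 162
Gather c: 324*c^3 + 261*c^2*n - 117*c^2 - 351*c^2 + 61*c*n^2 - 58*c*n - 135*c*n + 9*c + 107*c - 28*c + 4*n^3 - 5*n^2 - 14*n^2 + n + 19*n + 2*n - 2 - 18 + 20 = 324*c^3 + c^2*(261*n - 468) + c*(61*n^2 - 193*n + 88) + 4*n^3 - 19*n^2 + 22*n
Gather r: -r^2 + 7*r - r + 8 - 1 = -r^2 + 6*r + 7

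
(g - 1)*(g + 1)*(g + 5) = g^3 + 5*g^2 - g - 5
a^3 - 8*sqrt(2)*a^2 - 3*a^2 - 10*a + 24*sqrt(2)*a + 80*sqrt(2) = (a - 5)*(a + 2)*(a - 8*sqrt(2))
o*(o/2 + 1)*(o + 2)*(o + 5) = o^4/2 + 9*o^3/2 + 12*o^2 + 10*o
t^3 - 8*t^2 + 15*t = t*(t - 5)*(t - 3)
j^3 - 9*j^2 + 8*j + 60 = (j - 6)*(j - 5)*(j + 2)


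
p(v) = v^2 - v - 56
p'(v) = 2*v - 1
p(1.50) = -55.25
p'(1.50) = 2.00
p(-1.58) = -51.92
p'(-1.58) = -4.16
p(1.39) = -55.46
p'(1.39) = 1.78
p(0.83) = -56.14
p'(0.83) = 0.66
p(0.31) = -56.21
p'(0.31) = -0.38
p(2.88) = -50.59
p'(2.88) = 4.76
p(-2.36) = -48.07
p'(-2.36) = -5.72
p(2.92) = -50.39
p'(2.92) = 4.84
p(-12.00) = 100.00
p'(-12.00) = -25.00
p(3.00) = -50.00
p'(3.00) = 5.00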